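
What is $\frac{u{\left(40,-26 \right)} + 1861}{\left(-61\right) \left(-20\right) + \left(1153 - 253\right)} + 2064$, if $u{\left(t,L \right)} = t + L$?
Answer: $\frac{875511}{424} \approx 2064.9$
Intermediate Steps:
$u{\left(t,L \right)} = L + t$
$\frac{u{\left(40,-26 \right)} + 1861}{\left(-61\right) \left(-20\right) + \left(1153 - 253\right)} + 2064 = \frac{\left(-26 + 40\right) + 1861}{\left(-61\right) \left(-20\right) + \left(1153 - 253\right)} + 2064 = \frac{14 + 1861}{1220 + \left(1153 - 253\right)} + 2064 = \frac{1875}{1220 + 900} + 2064 = \frac{1875}{2120} + 2064 = 1875 \cdot \frac{1}{2120} + 2064 = \frac{375}{424} + 2064 = \frac{875511}{424}$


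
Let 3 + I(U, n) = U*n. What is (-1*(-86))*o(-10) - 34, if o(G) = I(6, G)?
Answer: -5452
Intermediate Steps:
I(U, n) = -3 + U*n
o(G) = -3 + 6*G
(-1*(-86))*o(-10) - 34 = (-1*(-86))*(-3 + 6*(-10)) - 34 = 86*(-3 - 60) - 34 = 86*(-63) - 34 = -5418 - 34 = -5452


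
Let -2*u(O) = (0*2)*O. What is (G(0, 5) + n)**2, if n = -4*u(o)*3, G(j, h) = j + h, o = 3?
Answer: 25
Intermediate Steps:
u(O) = 0 (u(O) = -0*2*O/2 = -0*O = -1/2*0 = 0)
G(j, h) = h + j
n = 0 (n = -4*0*3 = 0*3 = 0)
(G(0, 5) + n)**2 = ((5 + 0) + 0)**2 = (5 + 0)**2 = 5**2 = 25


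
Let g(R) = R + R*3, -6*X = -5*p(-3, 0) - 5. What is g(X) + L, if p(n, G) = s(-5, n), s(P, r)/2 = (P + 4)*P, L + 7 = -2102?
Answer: -6217/3 ≈ -2072.3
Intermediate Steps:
L = -2109 (L = -7 - 2102 = -2109)
s(P, r) = 2*P*(4 + P) (s(P, r) = 2*((P + 4)*P) = 2*((4 + P)*P) = 2*(P*(4 + P)) = 2*P*(4 + P))
p(n, G) = 10 (p(n, G) = 2*(-5)*(4 - 5) = 2*(-5)*(-1) = 10)
X = 55/6 (X = -(-5*10 - 5)/6 = -(-50 - 5)/6 = -1/6*(-55) = 55/6 ≈ 9.1667)
g(R) = 4*R (g(R) = R + 3*R = 4*R)
g(X) + L = 4*(55/6) - 2109 = 110/3 - 2109 = -6217/3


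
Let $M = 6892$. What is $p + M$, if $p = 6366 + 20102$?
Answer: $33360$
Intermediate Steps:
$p = 26468$
$p + M = 26468 + 6892 = 33360$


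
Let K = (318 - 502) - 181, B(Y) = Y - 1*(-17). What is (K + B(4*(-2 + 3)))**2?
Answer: 118336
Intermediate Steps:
B(Y) = 17 + Y (B(Y) = Y + 17 = 17 + Y)
K = -365 (K = -184 - 181 = -365)
(K + B(4*(-2 + 3)))**2 = (-365 + (17 + 4*(-2 + 3)))**2 = (-365 + (17 + 4*1))**2 = (-365 + (17 + 4))**2 = (-365 + 21)**2 = (-344)**2 = 118336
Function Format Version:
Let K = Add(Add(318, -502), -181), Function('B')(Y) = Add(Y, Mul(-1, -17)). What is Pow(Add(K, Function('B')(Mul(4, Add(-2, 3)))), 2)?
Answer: 118336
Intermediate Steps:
Function('B')(Y) = Add(17, Y) (Function('B')(Y) = Add(Y, 17) = Add(17, Y))
K = -365 (K = Add(-184, -181) = -365)
Pow(Add(K, Function('B')(Mul(4, Add(-2, 3)))), 2) = Pow(Add(-365, Add(17, Mul(4, Add(-2, 3)))), 2) = Pow(Add(-365, Add(17, Mul(4, 1))), 2) = Pow(Add(-365, Add(17, 4)), 2) = Pow(Add(-365, 21), 2) = Pow(-344, 2) = 118336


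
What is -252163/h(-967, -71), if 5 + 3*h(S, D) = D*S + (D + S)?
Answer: -252163/22538 ≈ -11.188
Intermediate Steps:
h(S, D) = -5/3 + D/3 + S/3 + D*S/3 (h(S, D) = -5/3 + (D*S + (D + S))/3 = -5/3 + (D + S + D*S)/3 = -5/3 + (D/3 + S/3 + D*S/3) = -5/3 + D/3 + S/3 + D*S/3)
-252163/h(-967, -71) = -252163/(-5/3 + (⅓)*(-71) + (⅓)*(-967) + (⅓)*(-71)*(-967)) = -252163/(-5/3 - 71/3 - 967/3 + 68657/3) = -252163/22538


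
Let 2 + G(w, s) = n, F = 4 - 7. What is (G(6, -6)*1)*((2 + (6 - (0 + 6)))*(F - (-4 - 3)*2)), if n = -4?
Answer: -132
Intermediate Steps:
F = -3
G(w, s) = -6 (G(w, s) = -2 - 4 = -6)
(G(6, -6)*1)*((2 + (6 - (0 + 6)))*(F - (-4 - 3)*2)) = (-6*1)*((2 + (6 - (0 + 6)))*(-3 - (-4 - 3)*2)) = -6*(2 + (6 - 1*6))*(-3 - (-7)*2) = -6*(2 + (6 - 6))*(-3 - 1*(-14)) = -6*(2 + 0)*(-3 + 14) = -12*11 = -6*22 = -132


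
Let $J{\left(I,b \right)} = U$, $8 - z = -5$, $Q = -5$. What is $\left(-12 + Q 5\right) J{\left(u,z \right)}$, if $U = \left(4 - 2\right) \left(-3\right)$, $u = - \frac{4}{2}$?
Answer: $222$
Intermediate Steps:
$z = 13$ ($z = 8 - -5 = 8 + 5 = 13$)
$u = -2$ ($u = \left(-4\right) \frac{1}{2} = -2$)
$U = -6$ ($U = 2 \left(-3\right) = -6$)
$J{\left(I,b \right)} = -6$
$\left(-12 + Q 5\right) J{\left(u,z \right)} = \left(-12 - 25\right) \left(-6\right) = \left(-37\right) \left(-6\right) = 222$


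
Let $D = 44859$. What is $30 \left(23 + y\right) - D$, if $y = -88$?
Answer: $-46809$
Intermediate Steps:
$30 \left(23 + y\right) - D = 30 \left(23 - 88\right) - 44859 = 30 \left(-65\right) - 44859 = -1950 - 44859 = -46809$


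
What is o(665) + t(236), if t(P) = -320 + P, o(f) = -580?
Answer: -664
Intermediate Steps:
o(665) + t(236) = -580 + (-320 + 236) = -580 - 84 = -664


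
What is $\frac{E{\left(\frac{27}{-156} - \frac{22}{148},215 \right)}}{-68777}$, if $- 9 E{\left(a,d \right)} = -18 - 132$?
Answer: $- \frac{50}{206331} \approx -0.00024233$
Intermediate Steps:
$E{\left(a,d \right)} = \frac{50}{3}$ ($E{\left(a,d \right)} = - \frac{-18 - 132}{9} = \left(- \frac{1}{9}\right) \left(-150\right) = \frac{50}{3}$)
$\frac{E{\left(\frac{27}{-156} - \frac{22}{148},215 \right)}}{-68777} = \frac{50}{3 \left(-68777\right)} = \frac{50}{3} \left(- \frac{1}{68777}\right) = - \frac{50}{206331}$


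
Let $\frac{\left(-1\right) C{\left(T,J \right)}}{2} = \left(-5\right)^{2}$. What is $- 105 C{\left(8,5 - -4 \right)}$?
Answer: $5250$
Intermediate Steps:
$C{\left(T,J \right)} = -50$ ($C{\left(T,J \right)} = - 2 \left(-5\right)^{2} = \left(-2\right) 25 = -50$)
$- 105 C{\left(8,5 - -4 \right)} = \left(-105\right) \left(-50\right) = 5250$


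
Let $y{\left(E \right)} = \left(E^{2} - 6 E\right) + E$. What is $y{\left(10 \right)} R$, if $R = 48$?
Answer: $2400$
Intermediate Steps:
$y{\left(E \right)} = E^{2} - 5 E$
$y{\left(10 \right)} R = 10 \left(-5 + 10\right) 48 = 10 \cdot 5 \cdot 48 = 50 \cdot 48 = 2400$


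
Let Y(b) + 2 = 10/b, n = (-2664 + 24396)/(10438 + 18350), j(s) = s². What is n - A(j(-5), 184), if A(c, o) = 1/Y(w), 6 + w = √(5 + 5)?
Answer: 268193/266289 - 5*√10/222 ≈ 0.93593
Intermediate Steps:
w = -6 + √10 (w = -6 + √(5 + 5) = -6 + √10 ≈ -2.8377)
n = 1811/2399 (n = 21732/28788 = 21732*(1/28788) = 1811/2399 ≈ 0.75490)
Y(b) = -2 + 10/b
A(c, o) = 1/(-2 + 10/(-6 + √10))
n - A(j(-5), 184) = 1811/2399 - (-28/111 + 5*√10/222) = 1811/2399 + (28/111 - 5*√10/222) = 268193/266289 - 5*√10/222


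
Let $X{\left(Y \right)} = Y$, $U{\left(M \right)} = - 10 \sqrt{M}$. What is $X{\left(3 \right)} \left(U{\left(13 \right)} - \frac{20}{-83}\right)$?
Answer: $\frac{60}{83} - 30 \sqrt{13} \approx -107.44$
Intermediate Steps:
$X{\left(3 \right)} \left(U{\left(13 \right)} - \frac{20}{-83}\right) = 3 \left(- 10 \sqrt{13} - \frac{20}{-83}\right) = 3 \left(- 10 \sqrt{13} - - \frac{20}{83}\right) = 3 \left(- 10 \sqrt{13} + \frac{20}{83}\right) = 3 \left(\frac{20}{83} - 10 \sqrt{13}\right) = \frac{60}{83} - 30 \sqrt{13}$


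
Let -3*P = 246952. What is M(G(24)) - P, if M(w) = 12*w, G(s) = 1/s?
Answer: 493907/6 ≈ 82318.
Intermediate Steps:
P = -246952/3 (P = -1/3*246952 = -246952/3 ≈ -82317.)
M(G(24)) - P = 12/24 - 1*(-246952/3) = 12*(1/24) + 246952/3 = 1/2 + 246952/3 = 493907/6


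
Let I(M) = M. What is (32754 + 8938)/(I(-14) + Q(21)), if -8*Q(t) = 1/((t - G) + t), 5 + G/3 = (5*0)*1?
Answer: -19011552/6385 ≈ -2977.5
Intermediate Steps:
G = -15 (G = -15 + 3*((5*0)*1) = -15 + 3*(0*1) = -15 + 3*0 = -15 + 0 = -15)
Q(t) = -1/(8*(15 + 2*t)) (Q(t) = -1/(8*((t - 1*(-15)) + t)) = -1/(8*((t + 15) + t)) = -1/(8*((15 + t) + t)) = -1/(8*(15 + 2*t)))
(32754 + 8938)/(I(-14) + Q(21)) = (32754 + 8938)/(-14 - 1/(120 + 16*21)) = 41692/(-14 - 1/(120 + 336)) = 41692/(-14 - 1/456) = 41692/(-6385/456) = 41692*(-456/6385) = -19011552/6385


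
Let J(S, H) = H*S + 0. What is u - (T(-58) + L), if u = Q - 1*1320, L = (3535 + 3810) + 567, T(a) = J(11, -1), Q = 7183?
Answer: -2038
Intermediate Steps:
J(S, H) = H*S
T(a) = -11 (T(a) = -1*11 = -11)
L = 7912 (L = 7345 + 567 = 7912)
u = 5863 (u = 7183 - 1*1320 = 7183 - 1320 = 5863)
u - (T(-58) + L) = 5863 - (-11 + 7912) = 5863 - 1*7901 = 5863 - 7901 = -2038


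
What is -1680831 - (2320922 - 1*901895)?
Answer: -3099858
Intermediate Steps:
-1680831 - (2320922 - 1*901895) = -1680831 - (2320922 - 901895) = -1680831 - 1*1419027 = -1680831 - 1419027 = -3099858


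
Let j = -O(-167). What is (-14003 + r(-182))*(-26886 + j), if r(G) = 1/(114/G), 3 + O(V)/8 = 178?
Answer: 22579638932/57 ≈ 3.9613e+8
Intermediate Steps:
O(V) = 1400 (O(V) = -24 + 8*178 = -24 + 1424 = 1400)
r(G) = G/114
j = -1400 (j = -1*1400 = -1400)
(-14003 + r(-182))*(-26886 + j) = (-14003 + (1/114)*(-182))*(-26886 - 1400) = (-14003 - 91/57)*(-28286) = -798262/57*(-28286) = 22579638932/57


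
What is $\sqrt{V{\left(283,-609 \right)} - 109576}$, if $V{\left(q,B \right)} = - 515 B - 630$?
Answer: $\sqrt{203429} \approx 451.03$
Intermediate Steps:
$V{\left(q,B \right)} = -630 - 515 B$
$\sqrt{V{\left(283,-609 \right)} - 109576} = \sqrt{\left(-630 - -313635\right) - 109576} = \sqrt{\left(-630 + 313635\right) - 109576} = \sqrt{313005 - 109576} = \sqrt{203429}$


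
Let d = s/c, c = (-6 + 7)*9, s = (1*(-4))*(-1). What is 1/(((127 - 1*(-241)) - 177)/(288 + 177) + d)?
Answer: 1395/1193 ≈ 1.1693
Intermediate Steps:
s = 4 (s = -4*(-1) = 4)
c = 9 (c = 1*9 = 9)
d = 4/9 ≈ 0.44444
1/(((127 - 1*(-241)) - 177)/(288 + 177) + d) = 1/(((127 - 1*(-241)) - 177)/(288 + 177) + 4/9) = 1/(((127 + 241) - 177)/465 + 4/9) = 1/((368 - 177)*(1/465) + 4/9) = 1/(191*(1/465) + 4/9) = 1/(191/465 + 4/9) = 1/(1193/1395) = 1395/1193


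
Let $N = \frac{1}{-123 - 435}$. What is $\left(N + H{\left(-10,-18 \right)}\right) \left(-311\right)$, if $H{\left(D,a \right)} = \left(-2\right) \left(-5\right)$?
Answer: $- \frac{1735069}{558} \approx -3109.4$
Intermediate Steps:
$H{\left(D,a \right)} = 10$
$N = - \frac{1}{558}$ ($N = \frac{1}{-558} = - \frac{1}{558} \approx -0.0017921$)
$\left(N + H{\left(-10,-18 \right)}\right) \left(-311\right) = \left(- \frac{1}{558} + 10\right) \left(-311\right) = \frac{5579}{558} \left(-311\right) = - \frac{1735069}{558}$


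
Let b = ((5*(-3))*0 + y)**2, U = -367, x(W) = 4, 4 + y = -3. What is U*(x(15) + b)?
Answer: -19451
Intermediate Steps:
y = -7 (y = -4 - 3 = -7)
b = 49 (b = ((5*(-3))*0 - 7)**2 = (-15*0 - 7)**2 = (0 - 7)**2 = (-7)**2 = 49)
U*(x(15) + b) = -367*(4 + 49) = -367*53 = -19451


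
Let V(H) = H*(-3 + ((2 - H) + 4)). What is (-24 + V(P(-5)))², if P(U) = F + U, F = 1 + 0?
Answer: 2704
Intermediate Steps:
F = 1
P(U) = 1 + U
V(H) = H*(3 - H) (V(H) = H*(-3 + (6 - H)) = H*(3 - H))
(-24 + V(P(-5)))² = (-24 + (1 - 5)*(3 - (1 - 5)))² = (-24 - 4*(3 - 1*(-4)))² = (-24 - 4*(3 + 4))² = (-24 - 4*7)² = (-24 - 28)² = (-52)² = 2704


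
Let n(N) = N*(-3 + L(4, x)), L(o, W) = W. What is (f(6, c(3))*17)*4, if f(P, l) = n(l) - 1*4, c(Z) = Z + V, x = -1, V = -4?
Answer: 0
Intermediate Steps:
c(Z) = -4 + Z (c(Z) = Z - 4 = -4 + Z)
n(N) = -4*N (n(N) = N*(-3 - 1) = N*(-4) = -4*N)
f(P, l) = -4 - 4*l (f(P, l) = -4*l - 1*4 = -4*l - 4 = -4 - 4*l)
(f(6, c(3))*17)*4 = ((-4 - 4*(-4 + 3))*17)*4 = ((-4 - 4*(-1))*17)*4 = ((-4 + 4)*17)*4 = (0*17)*4 = 0*4 = 0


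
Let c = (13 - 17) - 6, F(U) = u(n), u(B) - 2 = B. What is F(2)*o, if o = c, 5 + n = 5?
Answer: -20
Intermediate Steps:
n = 0 (n = -5 + 5 = 0)
u(B) = 2 + B
F(U) = 2 (F(U) = 2 + 0 = 2)
c = -10 (c = -4 - 6 = -10)
o = -10
F(2)*o = 2*(-10) = -20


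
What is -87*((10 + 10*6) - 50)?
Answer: -1740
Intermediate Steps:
-87*((10 + 10*6) - 50) = -87*((10 + 60) - 50) = -87*(70 - 50) = -87*20 = -1740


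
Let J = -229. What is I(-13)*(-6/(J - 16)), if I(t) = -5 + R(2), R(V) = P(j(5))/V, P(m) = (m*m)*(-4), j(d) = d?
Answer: -66/49 ≈ -1.3469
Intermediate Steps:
P(m) = -4*m² (P(m) = m²*(-4) = -4*m²)
R(V) = -100/V (R(V) = (-4*5²)/V = (-4*25)/V = -100/V)
I(t) = -55 (I(t) = -5 - 100/2 = -5 - 100*½ = -5 - 50 = -55)
I(-13)*(-6/(J - 16)) = -55*(-6)/(-229 - 16) = -55*(-6)/(-245) = -(-11)*(-6)/49 = -55*6/245 = -66/49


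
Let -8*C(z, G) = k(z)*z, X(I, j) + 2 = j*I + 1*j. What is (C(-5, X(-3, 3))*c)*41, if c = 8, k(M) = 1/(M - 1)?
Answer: -205/6 ≈ -34.167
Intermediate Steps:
X(I, j) = -2 + j + I*j (X(I, j) = -2 + (j*I + 1*j) = -2 + (I*j + j) = -2 + (j + I*j) = -2 + j + I*j)
k(M) = 1/(-1 + M)
C(z, G) = -z/(8*(-1 + z))
(C(-5, X(-3, 3))*c)*41 = (-1*(-5)/(-8 + 8*(-5))*8)*41 = (-1*(-5)/(-8 - 40)*8)*41 = (-1*(-5)/(-48)*8)*41 = (-1*(-5)*(-1/48)*8)*41 = -5/48*8*41 = -⅚*41 = -205/6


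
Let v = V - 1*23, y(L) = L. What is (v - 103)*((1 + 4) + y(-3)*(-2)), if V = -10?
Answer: -1496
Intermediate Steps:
v = -33 (v = -10 - 1*23 = -10 - 23 = -33)
(v - 103)*((1 + 4) + y(-3)*(-2)) = (-33 - 103)*((1 + 4) - 3*(-2)) = -136*(5 + 6) = -136*11 = -1496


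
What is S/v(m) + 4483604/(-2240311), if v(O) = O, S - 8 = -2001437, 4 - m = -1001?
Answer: -1496109808813/750504185 ≈ -1993.5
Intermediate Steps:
m = 1005 (m = 4 - 1*(-1001) = 4 + 1001 = 1005)
S = -2001429 (S = 8 - 2001437 = -2001429)
S/v(m) + 4483604/(-2240311) = -2001429/1005 + 4483604/(-2240311) = -2001429*1/1005 + 4483604*(-1/2240311) = -667143/335 - 4483604/2240311 = -1496109808813/750504185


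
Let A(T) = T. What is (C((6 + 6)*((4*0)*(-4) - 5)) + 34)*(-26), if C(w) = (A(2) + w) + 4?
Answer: 520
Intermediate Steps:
C(w) = 6 + w (C(w) = (2 + w) + 4 = 6 + w)
(C((6 + 6)*((4*0)*(-4) - 5)) + 34)*(-26) = ((6 + (6 + 6)*((4*0)*(-4) - 5)) + 34)*(-26) = ((6 + 12*(0*(-4) - 5)) + 34)*(-26) = ((6 + 12*(0 - 5)) + 34)*(-26) = ((6 + 12*(-5)) + 34)*(-26) = ((6 - 60) + 34)*(-26) = (-54 + 34)*(-26) = -20*(-26) = 520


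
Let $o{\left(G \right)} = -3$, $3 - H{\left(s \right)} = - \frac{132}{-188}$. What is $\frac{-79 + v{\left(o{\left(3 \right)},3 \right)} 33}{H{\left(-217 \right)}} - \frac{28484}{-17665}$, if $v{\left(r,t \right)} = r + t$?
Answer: $- \frac{62513873}{1907820} \approx -32.767$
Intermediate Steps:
$H{\left(s \right)} = \frac{108}{47}$ ($H{\left(s \right)} = 3 - - \frac{132}{-188} = 3 - \left(-132\right) \left(- \frac{1}{188}\right) = 3 - \frac{33}{47} = \frac{108}{47}$)
$\frac{-79 + v{\left(o{\left(3 \right)},3 \right)} 33}{H{\left(-217 \right)}} - \frac{28484}{-17665} = \frac{-79 + \left(-3 + 3\right) 33}{\frac{108}{47}} - \frac{28484}{-17665} = \left(-79 + 0 \cdot 33\right) \frac{47}{108} - - \frac{28484}{17665} = \left(-79 + 0\right) \frac{47}{108} + \frac{28484}{17665} = \left(-79\right) \frac{47}{108} + \frac{28484}{17665} = - \frac{3713}{108} + \frac{28484}{17665} = - \frac{62513873}{1907820}$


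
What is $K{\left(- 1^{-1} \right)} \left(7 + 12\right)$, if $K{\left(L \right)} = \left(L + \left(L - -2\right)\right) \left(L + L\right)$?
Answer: $0$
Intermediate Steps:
$K{\left(L \right)} = 2 L \left(2 + 2 L\right)$ ($K{\left(L \right)} = \left(L + \left(L + 2\right)\right) 2 L = \left(L + \left(2 + L\right)\right) 2 L = \left(2 + 2 L\right) 2 L = 2 L \left(2 + 2 L\right)$)
$K{\left(- 1^{-1} \right)} \left(7 + 12\right) = 4 \left(- 1^{-1}\right) \left(1 - 1^{-1}\right) \left(7 + 12\right) = 4 \left(\left(-1\right) 1\right) \left(1 - 1\right) 19 = 4 \left(-1\right) \left(1 - 1\right) 19 = 4 \left(-1\right) 0 \cdot 19 = 0 \cdot 19 = 0$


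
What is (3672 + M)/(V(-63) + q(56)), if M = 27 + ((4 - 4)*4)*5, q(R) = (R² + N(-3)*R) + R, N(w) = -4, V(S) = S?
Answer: 3699/2905 ≈ 1.2733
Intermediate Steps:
q(R) = R² - 3*R (q(R) = (R² - 4*R) + R = R² - 3*R)
M = 27 (M = 27 + (0*4)*5 = 27 + 0*5 = 27 + 0 = 27)
(3672 + M)/(V(-63) + q(56)) = (3672 + 27)/(-63 + 56*(-3 + 56)) = 3699/(-63 + 56*53) = 3699/(-63 + 2968) = 3699/2905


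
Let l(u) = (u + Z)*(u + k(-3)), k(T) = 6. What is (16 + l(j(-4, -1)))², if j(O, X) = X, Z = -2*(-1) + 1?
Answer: 676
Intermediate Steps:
Z = 3 (Z = 2 + 1 = 3)
l(u) = (3 + u)*(6 + u) (l(u) = (u + 3)*(u + 6) = (3 + u)*(6 + u))
(16 + l(j(-4, -1)))² = (16 + (18 + (-1)² + 9*(-1)))² = (16 + (18 + 1 - 9))² = (16 + 10)² = 26² = 676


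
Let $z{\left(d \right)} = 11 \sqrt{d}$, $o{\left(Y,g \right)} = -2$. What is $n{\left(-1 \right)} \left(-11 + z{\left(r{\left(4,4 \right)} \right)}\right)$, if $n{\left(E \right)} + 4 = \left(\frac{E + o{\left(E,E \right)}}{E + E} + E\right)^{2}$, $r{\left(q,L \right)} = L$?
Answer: $- \frac{165}{4} \approx -41.25$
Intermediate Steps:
$n{\left(E \right)} = -4 + \left(E + \frac{-2 + E}{2 E}\right)^{2}$ ($n{\left(E \right)} = -4 + \left(\frac{E - 2}{E + E} + E\right)^{2} = -4 + \left(\frac{-2 + E}{2 E} + E\right)^{2} = -4 + \left(E + \frac{-2 + E}{2 E}\right)^{2}$)
$n{\left(-1 \right)} \left(-11 + z{\left(r{\left(4,4 \right)} \right)}\right) = \left(-4 + \frac{\left(-2 - 1 + 2 \left(-1\right)^{2}\right)^{2}}{4 \cdot 1}\right) \left(-11 + 11 \sqrt{4}\right) = \left(-4 + \frac{1}{4} \cdot 1 \left(-2 - 1 + 2 \cdot 1\right)^{2}\right) \left(-11 + 11 \cdot 2\right) = \left(-4 + \frac{1}{4} \cdot 1 \left(-2 - 1 + 2\right)^{2}\right) \left(-11 + 22\right) = \left(-4 + \frac{1}{4} \cdot 1 \left(-1\right)^{2}\right) 11 = \left(-4 + \frac{1}{4} \cdot 1 \cdot 1\right) 11 = \left(-4 + \frac{1}{4}\right) 11 = \left(- \frac{15}{4}\right) 11 = - \frac{165}{4}$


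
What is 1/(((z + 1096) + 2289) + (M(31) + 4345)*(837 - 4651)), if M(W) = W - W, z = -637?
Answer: -1/16569082 ≈ -6.0353e-8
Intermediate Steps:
M(W) = 0 (M(W) = W - W = 0)
1/(((z + 1096) + 2289) + (M(31) + 4345)*(837 - 4651)) = 1/(((-637 + 1096) + 2289) + (0 + 4345)*(837 - 4651)) = 1/((459 + 2289) + 4345*(-3814)) = 1/(2748 - 16571830) = 1/(-16569082) = -1/16569082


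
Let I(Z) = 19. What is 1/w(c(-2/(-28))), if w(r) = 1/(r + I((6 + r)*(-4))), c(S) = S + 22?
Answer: 575/14 ≈ 41.071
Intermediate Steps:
c(S) = 22 + S
w(r) = 1/(19 + r) (w(r) = 1/(r + 19) = 1/(19 + r))
1/w(c(-2/(-28))) = 1/(1/(19 + (22 - 2/(-28)))) = 1/(1/(19 + (22 - 2*(-1/28)))) = 1/(1/(19 + (22 + 1/14))) = 1/(1/(19 + 309/14)) = 1/(1/(575/14)) = 1/(14/575) = 575/14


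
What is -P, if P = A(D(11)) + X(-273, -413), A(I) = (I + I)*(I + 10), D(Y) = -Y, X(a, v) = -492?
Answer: 470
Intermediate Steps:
A(I) = 2*I*(10 + I) (A(I) = (2*I)*(10 + I) = 2*I*(10 + I))
P = -470 (P = 2*(-1*11)*(10 - 1*11) - 492 = 2*(-11)*(10 - 11) - 492 = 2*(-11)*(-1) - 492 = 22 - 492 = -470)
-P = -1*(-470) = 470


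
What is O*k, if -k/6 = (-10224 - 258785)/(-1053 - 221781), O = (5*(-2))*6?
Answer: 16140540/37139 ≈ 434.60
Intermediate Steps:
O = -60 (O = -10*6 = -60)
k = -269009/37139 (k = -6*(-10224 - 258785)/(-1053 - 221781) = -(-1614054)/(-222834) = -(-1614054)*(-1)/222834 = -6*269009/222834 = -269009/37139 ≈ -7.2433)
O*k = -60*(-269009/37139) = 16140540/37139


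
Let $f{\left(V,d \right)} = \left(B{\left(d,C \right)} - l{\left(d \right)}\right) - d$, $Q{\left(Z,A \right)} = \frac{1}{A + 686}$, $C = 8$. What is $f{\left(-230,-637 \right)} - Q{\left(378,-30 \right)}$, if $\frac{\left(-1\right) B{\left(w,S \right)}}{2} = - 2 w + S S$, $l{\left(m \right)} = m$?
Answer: $- \frac{919713}{656} \approx -1402.0$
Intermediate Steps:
$B{\left(w,S \right)} = - 2 S^{2} + 4 w$ ($B{\left(w,S \right)} = - 2 \left(- 2 w + S S\right) = - 2 \left(- 2 w + S^{2}\right) = - 2 \left(S^{2} - 2 w\right) = - 2 S^{2} + 4 w$)
$Q{\left(Z,A \right)} = \frac{1}{686 + A}$
$f{\left(V,d \right)} = -128 + 2 d$ ($f{\left(V,d \right)} = \left(\left(- 2 \cdot 8^{2} + 4 d\right) - d\right) - d = \left(\left(\left(-2\right) 64 + 4 d\right) - d\right) - d = \left(\left(-128 + 4 d\right) - d\right) - d = \left(-128 + 3 d\right) - d = -128 + 2 d$)
$f{\left(-230,-637 \right)} - Q{\left(378,-30 \right)} = \left(-128 + 2 \left(-637\right)\right) - \frac{1}{686 - 30} = \left(-128 - 1274\right) - \frac{1}{656} = -1402 - \frac{1}{656} = - \frac{919713}{656}$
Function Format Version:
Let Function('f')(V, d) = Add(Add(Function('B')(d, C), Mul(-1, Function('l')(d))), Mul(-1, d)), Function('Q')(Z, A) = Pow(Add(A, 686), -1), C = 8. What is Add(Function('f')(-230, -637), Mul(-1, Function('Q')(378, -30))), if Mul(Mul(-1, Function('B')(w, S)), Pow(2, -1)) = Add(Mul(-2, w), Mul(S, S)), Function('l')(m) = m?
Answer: Rational(-919713, 656) ≈ -1402.0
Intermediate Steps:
Function('B')(w, S) = Add(Mul(-2, Pow(S, 2)), Mul(4, w)) (Function('B')(w, S) = Mul(-2, Add(Mul(-2, w), Mul(S, S))) = Mul(-2, Add(Mul(-2, w), Pow(S, 2))) = Mul(-2, Add(Pow(S, 2), Mul(-2, w))) = Add(Mul(-2, Pow(S, 2)), Mul(4, w)))
Function('Q')(Z, A) = Pow(Add(686, A), -1)
Function('f')(V, d) = Add(-128, Mul(2, d)) (Function('f')(V, d) = Add(Add(Add(Mul(-2, Pow(8, 2)), Mul(4, d)), Mul(-1, d)), Mul(-1, d)) = Add(Add(Add(Mul(-2, 64), Mul(4, d)), Mul(-1, d)), Mul(-1, d)) = Add(Add(Add(-128, Mul(4, d)), Mul(-1, d)), Mul(-1, d)) = Add(Add(-128, Mul(3, d)), Mul(-1, d)) = Add(-128, Mul(2, d)))
Add(Function('f')(-230, -637), Mul(-1, Function('Q')(378, -30))) = Add(Add(-128, Mul(2, -637)), Mul(-1, Pow(Add(686, -30), -1))) = Add(Add(-128, -1274), Mul(-1, Pow(656, -1))) = Add(-1402, Mul(-1, Rational(1, 656))) = Add(-1402, Rational(-1, 656)) = Rational(-919713, 656)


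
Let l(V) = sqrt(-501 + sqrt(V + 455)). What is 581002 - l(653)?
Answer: 581002 - sqrt(-501 + 2*sqrt(277)) ≈ 5.81e+5 - 21.627*I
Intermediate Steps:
l(V) = sqrt(-501 + sqrt(455 + V))
581002 - l(653) = 581002 - sqrt(-501 + sqrt(455 + 653)) = 581002 - sqrt(-501 + sqrt(1108)) = 581002 - sqrt(-501 + 2*sqrt(277))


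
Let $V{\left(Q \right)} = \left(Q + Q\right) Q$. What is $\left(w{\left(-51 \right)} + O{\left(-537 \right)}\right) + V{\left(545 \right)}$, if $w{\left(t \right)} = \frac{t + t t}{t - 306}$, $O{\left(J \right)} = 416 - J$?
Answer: $\frac{4164971}{7} \approx 5.95 \cdot 10^{5}$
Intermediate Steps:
$w{\left(t \right)} = \frac{t + t^{2}}{-306 + t}$ ($w{\left(t \right)} = \frac{t + t^{2}}{t - 306} = \frac{t + t^{2}}{-306 + t}$)
$V{\left(Q \right)} = 2 Q^{2}$ ($V{\left(Q \right)} = 2 Q Q = 2 Q^{2}$)
$\left(w{\left(-51 \right)} + O{\left(-537 \right)}\right) + V{\left(545 \right)} = \left(- \frac{51 \left(1 - 51\right)}{-306 - 51} + \left(416 - -537\right)\right) + 2 \cdot 545^{2} = \left(\left(-51\right) \frac{1}{-357} \left(-50\right) + \left(416 + 537\right)\right) + 2 \cdot 297025 = \left(\left(-51\right) \left(- \frac{1}{357}\right) \left(-50\right) + 953\right) + 594050 = \left(- \frac{50}{7} + 953\right) + 594050 = \frac{6621}{7} + 594050 = \frac{4164971}{7}$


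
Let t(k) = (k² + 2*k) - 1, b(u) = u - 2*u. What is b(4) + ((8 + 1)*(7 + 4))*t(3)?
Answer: 1382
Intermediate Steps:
b(u) = -u (b(u) = u - 2*u = -u)
t(k) = -1 + k² + 2*k
b(4) + ((8 + 1)*(7 + 4))*t(3) = -1*4 + ((8 + 1)*(7 + 4))*(-1 + 3² + 2*3) = -4 + (9*11)*(-1 + 9 + 6) = -4 + 99*14 = -4 + 1386 = 1382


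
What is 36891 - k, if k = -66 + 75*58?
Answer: 32607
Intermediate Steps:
k = 4284 (k = -66 + 4350 = 4284)
36891 - k = 36891 - 1*4284 = 36891 - 4284 = 32607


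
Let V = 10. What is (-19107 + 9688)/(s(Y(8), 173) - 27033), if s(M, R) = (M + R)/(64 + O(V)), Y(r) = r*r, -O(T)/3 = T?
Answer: 320246/918885 ≈ 0.34852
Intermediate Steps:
O(T) = -3*T
Y(r) = r**2
s(M, R) = M/34 + R/34 (s(M, R) = (M + R)/(64 - 3*10) = (M + R)/(64 - 30) = (M + R)/34 = (M + R)*(1/34) = M/34 + R/34)
(-19107 + 9688)/(s(Y(8), 173) - 27033) = (-19107 + 9688)/(((1/34)*8**2 + (1/34)*173) - 27033) = -9419/(((1/34)*64 + 173/34) - 27033) = -9419/((32/17 + 173/34) - 27033) = -9419/(237/34 - 27033) = -9419/(-918885/34) = -9419*(-34/918885) = 320246/918885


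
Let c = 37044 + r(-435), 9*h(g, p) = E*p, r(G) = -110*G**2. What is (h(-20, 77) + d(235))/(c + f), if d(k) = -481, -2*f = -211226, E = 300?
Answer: -6257/62016279 ≈ -0.00010089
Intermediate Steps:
f = 105613 (f = -1/2*(-211226) = 105613)
h(g, p) = 100*p/3 (h(g, p) = (300*p)/9 = 100*p/3)
c = -20777706 (c = 37044 - 110*(-435)**2 = 37044 - 110*189225 = 37044 - 20814750 = -20777706)
(h(-20, 77) + d(235))/(c + f) = ((100/3)*77 - 481)/(-20777706 + 105613) = (7700/3 - 481)/(-20672093) = (6257/3)*(-1/20672093) = -6257/62016279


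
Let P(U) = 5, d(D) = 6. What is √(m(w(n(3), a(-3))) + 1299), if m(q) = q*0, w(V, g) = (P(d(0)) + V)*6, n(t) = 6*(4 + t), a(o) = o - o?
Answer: √1299 ≈ 36.042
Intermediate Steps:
a(o) = 0
n(t) = 24 + 6*t
w(V, g) = 30 + 6*V (w(V, g) = (5 + V)*6 = 30 + 6*V)
m(q) = 0
√(m(w(n(3), a(-3))) + 1299) = √(0 + 1299) = √1299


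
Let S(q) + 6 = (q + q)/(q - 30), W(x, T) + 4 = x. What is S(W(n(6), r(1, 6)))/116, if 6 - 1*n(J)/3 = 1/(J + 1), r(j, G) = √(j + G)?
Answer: -44/667 ≈ -0.065967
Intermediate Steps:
r(j, G) = √(G + j)
n(J) = 18 - 3/(1 + J) (n(J) = 18 - 3/(J + 1) = 18 - 3/(1 + J))
W(x, T) = -4 + x
S(q) = -6 + 2*q/(-30 + q) (S(q) = -6 + (q + q)/(q - 30) = -6 + (2*q)/(-30 + q) = -6 + 2*q/(-30 + q))
S(W(n(6), r(1, 6)))/116 = (4*(45 - (-4 + 3*(5 + 6*6)/(1 + 6)))/(-30 + (-4 + 3*(5 + 6*6)/(1 + 6))))/116 = (4*(45 - (-4 + 3*(5 + 36)/7))/(-30 + (-4 + 3*(5 + 36)/7)))*(1/116) = (4*(45 - (-4 + 3*(⅐)*41))/(-30 + (-4 + 3*(⅐)*41)))*(1/116) = (4*(45 - (-4 + 123/7))/(-30 + (-4 + 123/7)))*(1/116) = (4*(45 - 1*95/7)/(-30 + 95/7))*(1/116) = (4*(45 - 95/7)/(-115/7))*(1/116) = (4*(-7/115)*(220/7))*(1/116) = -176/23*1/116 = -44/667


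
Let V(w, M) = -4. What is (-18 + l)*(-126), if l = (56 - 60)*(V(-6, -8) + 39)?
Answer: 19908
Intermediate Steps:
l = -140 (l = (56 - 60)*(-4 + 39) = -4*35 = -140)
(-18 + l)*(-126) = (-18 - 140)*(-126) = -158*(-126) = 19908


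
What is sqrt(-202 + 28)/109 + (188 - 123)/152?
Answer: 65/152 + I*sqrt(174)/109 ≈ 0.42763 + 0.12102*I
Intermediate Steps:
sqrt(-202 + 28)/109 + (188 - 123)/152 = sqrt(-174)*(1/109) + 65*(1/152) = (I*sqrt(174))*(1/109) + 65/152 = I*sqrt(174)/109 + 65/152 = 65/152 + I*sqrt(174)/109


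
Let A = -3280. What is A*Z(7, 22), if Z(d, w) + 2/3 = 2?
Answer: -13120/3 ≈ -4373.3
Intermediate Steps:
Z(d, w) = 4/3 (Z(d, w) = -2/3 + 2 = 4/3)
A*Z(7, 22) = -3280*4/3 = -13120/3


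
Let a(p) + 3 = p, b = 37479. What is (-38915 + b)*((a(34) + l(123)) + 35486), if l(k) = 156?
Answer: -51226428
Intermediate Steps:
a(p) = -3 + p
(-38915 + b)*((a(34) + l(123)) + 35486) = (-38915 + 37479)*(((-3 + 34) + 156) + 35486) = -1436*((31 + 156) + 35486) = -1436*(187 + 35486) = -1436*35673 = -51226428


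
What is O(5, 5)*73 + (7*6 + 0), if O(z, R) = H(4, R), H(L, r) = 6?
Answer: 480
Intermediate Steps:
O(z, R) = 6
O(5, 5)*73 + (7*6 + 0) = 6*73 + (7*6 + 0) = 438 + (42 + 0) = 438 + 42 = 480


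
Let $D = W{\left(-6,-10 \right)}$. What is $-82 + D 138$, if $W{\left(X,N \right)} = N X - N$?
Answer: $9578$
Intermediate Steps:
$W{\left(X,N \right)} = - N + N X$
$D = 70$ ($D = - 10 \left(-1 - 6\right) = \left(-10\right) \left(-7\right) = 70$)
$-82 + D 138 = -82 + 70 \cdot 138 = -82 + 9660 = 9578$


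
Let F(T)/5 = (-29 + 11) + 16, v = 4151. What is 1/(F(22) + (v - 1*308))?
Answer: 1/3833 ≈ 0.00026089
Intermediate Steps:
F(T) = -10 (F(T) = 5*((-29 + 11) + 16) = 5*(-18 + 16) = 5*(-2) = -10)
1/(F(22) + (v - 1*308)) = 1/(-10 + (4151 - 1*308)) = 1/(-10 + (4151 - 308)) = 1/(-10 + 3843) = 1/3833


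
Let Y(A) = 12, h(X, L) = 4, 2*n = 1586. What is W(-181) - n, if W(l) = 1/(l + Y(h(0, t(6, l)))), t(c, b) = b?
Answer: -134018/169 ≈ -793.01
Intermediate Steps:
n = 793 (n = (½)*1586 = 793)
W(l) = 1/(12 + l) (W(l) = 1/(l + 12) = 1/(12 + l))
W(-181) - n = 1/(12 - 181) - 1*793 = 1/(-169) - 793 = -1/169 - 793 = -134018/169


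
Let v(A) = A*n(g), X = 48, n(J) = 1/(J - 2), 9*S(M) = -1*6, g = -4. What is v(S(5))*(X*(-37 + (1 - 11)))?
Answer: -752/3 ≈ -250.67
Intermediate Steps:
S(M) = -2/3 (S(M) = (-1*6)/9 = (1/9)*(-6) = -2/3)
n(J) = 1/(-2 + J)
v(A) = -A/6 (v(A) = A/(-2 - 4) = A/(-6) = A*(-1/6) = -A/6)
v(S(5))*(X*(-37 + (1 - 11))) = (-1/6*(-2/3))*(48*(-37 + (1 - 11))) = (48*(-37 - 10))/9 = (48*(-47))/9 = (1/9)*(-2256) = -752/3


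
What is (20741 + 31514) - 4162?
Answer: 48093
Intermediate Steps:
(20741 + 31514) - 4162 = 52255 - 4162 = 48093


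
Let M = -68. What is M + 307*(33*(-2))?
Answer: -20330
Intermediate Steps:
M + 307*(33*(-2)) = -68 + 307*(33*(-2)) = -68 + 307*(-66) = -68 - 20262 = -20330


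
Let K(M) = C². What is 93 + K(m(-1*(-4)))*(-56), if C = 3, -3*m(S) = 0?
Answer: -411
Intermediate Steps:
m(S) = 0 (m(S) = -⅓*0 = 0)
K(M) = 9 (K(M) = 3² = 9)
93 + K(m(-1*(-4)))*(-56) = 93 + 9*(-56) = 93 - 504 = -411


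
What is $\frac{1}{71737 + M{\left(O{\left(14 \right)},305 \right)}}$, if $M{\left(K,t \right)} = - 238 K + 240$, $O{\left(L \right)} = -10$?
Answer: $\frac{1}{74357} \approx 1.3449 \cdot 10^{-5}$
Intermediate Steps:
$M{\left(K,t \right)} = 240 - 238 K$
$\frac{1}{71737 + M{\left(O{\left(14 \right)},305 \right)}} = \frac{1}{71737 + \left(240 - -2380\right)} = \frac{1}{71737 + \left(240 + 2380\right)} = \frac{1}{71737 + 2620} = \frac{1}{74357}$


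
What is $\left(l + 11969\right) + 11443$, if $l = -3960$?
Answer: $19452$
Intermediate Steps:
$\left(l + 11969\right) + 11443 = \left(-3960 + 11969\right) + 11443 = 8009 + 11443 = 19452$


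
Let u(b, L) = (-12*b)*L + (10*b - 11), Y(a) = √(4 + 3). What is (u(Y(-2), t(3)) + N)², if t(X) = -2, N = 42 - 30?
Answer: 8093 + 68*√7 ≈ 8272.9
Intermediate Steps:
N = 12
Y(a) = √7
u(b, L) = -11 + 10*b - 12*L*b (u(b, L) = -12*L*b + (-11 + 10*b) = -11 + 10*b - 12*L*b)
(u(Y(-2), t(3)) + N)² = ((-11 + 10*√7 - 12*(-2)*√7) + 12)² = ((-11 + 10*√7 + 24*√7) + 12)² = ((-11 + 34*√7) + 12)² = (1 + 34*√7)²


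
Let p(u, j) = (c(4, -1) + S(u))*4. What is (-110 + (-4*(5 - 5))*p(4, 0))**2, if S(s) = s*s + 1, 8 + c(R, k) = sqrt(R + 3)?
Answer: 12100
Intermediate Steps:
c(R, k) = -8 + sqrt(3 + R) (c(R, k) = -8 + sqrt(R + 3) = -8 + sqrt(3 + R))
S(s) = 1 + s**2 (S(s) = s**2 + 1 = 1 + s**2)
p(u, j) = -28 + 4*sqrt(7) + 4*u**2 (p(u, j) = ((-8 + sqrt(3 + 4)) + (1 + u**2))*4 = ((-8 + sqrt(7)) + (1 + u**2))*4 = (-7 + sqrt(7) + u**2)*4 = -28 + 4*sqrt(7) + 4*u**2)
(-110 + (-4*(5 - 5))*p(4, 0))**2 = (-110 + (-4*(5 - 5))*(-28 + 4*sqrt(7) + 4*4**2))**2 = (-110 + (-4*0)*(-28 + 4*sqrt(7) + 4*16))**2 = (-110 + 0*(-28 + 4*sqrt(7) + 64))**2 = (-110 + 0*(36 + 4*sqrt(7)))**2 = (-110 + 0)**2 = (-110)**2 = 12100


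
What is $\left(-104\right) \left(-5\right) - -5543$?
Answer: $6063$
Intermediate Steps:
$\left(-104\right) \left(-5\right) - -5543 = 520 + 5543 = 6063$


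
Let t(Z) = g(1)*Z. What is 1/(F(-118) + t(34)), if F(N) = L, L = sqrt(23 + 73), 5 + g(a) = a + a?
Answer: -17/1718 - sqrt(6)/2577 ≈ -0.010846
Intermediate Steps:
g(a) = -5 + 2*a (g(a) = -5 + (a + a) = -5 + 2*a)
t(Z) = -3*Z (t(Z) = (-5 + 2*1)*Z = (-5 + 2)*Z = -3*Z)
L = 4*sqrt(6) (L = sqrt(96) = 4*sqrt(6) ≈ 9.7980)
F(N) = 4*sqrt(6)
1/(F(-118) + t(34)) = 1/(4*sqrt(6) - 3*34) = 1/(4*sqrt(6) - 102) = 1/(-102 + 4*sqrt(6))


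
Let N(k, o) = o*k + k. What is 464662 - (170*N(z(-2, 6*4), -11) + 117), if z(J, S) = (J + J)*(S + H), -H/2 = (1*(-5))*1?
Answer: 233345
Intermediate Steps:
H = 10 (H = -2*1*(-5) = -(-10) = -2*(-5) = 10)
z(J, S) = 2*J*(10 + S) (z(J, S) = (J + J)*(S + 10) = (2*J)*(10 + S) = 2*J*(10 + S))
N(k, o) = k + k*o (N(k, o) = k*o + k = k + k*o)
464662 - (170*N(z(-2, 6*4), -11) + 117) = 464662 - (170*((2*(-2)*(10 + 6*4))*(1 - 11)) + 117) = 464662 - (170*((2*(-2)*(10 + 24))*(-10)) + 117) = 464662 - (170*((2*(-2)*34)*(-10)) + 117) = 464662 - (170*(-136*(-10)) + 117) = 464662 - (170*1360 + 117) = 464662 - (231200 + 117) = 464662 - 1*231317 = 464662 - 231317 = 233345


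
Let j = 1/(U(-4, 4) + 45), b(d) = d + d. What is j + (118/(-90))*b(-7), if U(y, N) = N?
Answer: 40519/2205 ≈ 18.376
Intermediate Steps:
b(d) = 2*d
j = 1/49 (j = 1/(4 + 45) = 1/49 ≈ 0.020408)
j + (118/(-90))*b(-7) = 1/49 + (118/(-90))*(2*(-7)) = 1/49 + (118*(-1/90))*(-14) = 1/49 - 59/45*(-14) = 1/49 + 826/45 = 40519/2205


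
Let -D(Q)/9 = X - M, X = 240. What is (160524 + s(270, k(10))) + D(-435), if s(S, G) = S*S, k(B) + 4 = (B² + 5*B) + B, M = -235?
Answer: 229149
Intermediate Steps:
k(B) = -4 + B² + 6*B (k(B) = -4 + ((B² + 5*B) + B) = -4 + (B² + 6*B) = -4 + B² + 6*B)
D(Q) = -4275 (D(Q) = -9*(240 - 1*(-235)) = -9*(240 + 235) = -9*475 = -4275)
s(S, G) = S²
(160524 + s(270, k(10))) + D(-435) = (160524 + 270²) - 4275 = (160524 + 72900) - 4275 = 233424 - 4275 = 229149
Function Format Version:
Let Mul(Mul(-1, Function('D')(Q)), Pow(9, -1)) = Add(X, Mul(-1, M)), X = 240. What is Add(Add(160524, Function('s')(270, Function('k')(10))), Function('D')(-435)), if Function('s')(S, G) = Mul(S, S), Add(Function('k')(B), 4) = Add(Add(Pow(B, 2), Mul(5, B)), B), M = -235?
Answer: 229149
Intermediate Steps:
Function('k')(B) = Add(-4, Pow(B, 2), Mul(6, B)) (Function('k')(B) = Add(-4, Add(Add(Pow(B, 2), Mul(5, B)), B)) = Add(-4, Add(Pow(B, 2), Mul(6, B))) = Add(-4, Pow(B, 2), Mul(6, B)))
Function('D')(Q) = -4275 (Function('D')(Q) = Mul(-9, Add(240, Mul(-1, -235))) = Mul(-9, Add(240, 235)) = Mul(-9, 475) = -4275)
Function('s')(S, G) = Pow(S, 2)
Add(Add(160524, Function('s')(270, Function('k')(10))), Function('D')(-435)) = Add(Add(160524, Pow(270, 2)), -4275) = Add(Add(160524, 72900), -4275) = Add(233424, -4275) = 229149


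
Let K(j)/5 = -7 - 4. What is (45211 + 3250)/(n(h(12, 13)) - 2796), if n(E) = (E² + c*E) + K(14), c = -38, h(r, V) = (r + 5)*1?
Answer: -48461/3208 ≈ -15.106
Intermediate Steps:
K(j) = -55 (K(j) = 5*(-7 - 4) = 5*(-11) = -55)
h(r, V) = 5 + r (h(r, V) = (5 + r)*1 = 5 + r)
n(E) = -55 + E² - 38*E (n(E) = (E² - 38*E) - 55 = -55 + E² - 38*E)
(45211 + 3250)/(n(h(12, 13)) - 2796) = (45211 + 3250)/((-55 + (5 + 12)² - 38*(5 + 12)) - 2796) = 48461/((-55 + 17² - 38*17) - 2796) = 48461/((-55 + 289 - 646) - 2796) = 48461/(-412 - 2796) = 48461/(-3208) = 48461*(-1/3208) = -48461/3208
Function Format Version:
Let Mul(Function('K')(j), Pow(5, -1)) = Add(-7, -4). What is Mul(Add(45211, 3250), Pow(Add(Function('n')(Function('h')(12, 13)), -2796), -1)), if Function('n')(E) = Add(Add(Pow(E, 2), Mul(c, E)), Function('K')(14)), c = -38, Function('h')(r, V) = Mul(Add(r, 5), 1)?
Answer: Rational(-48461, 3208) ≈ -15.106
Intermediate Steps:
Function('K')(j) = -55 (Function('K')(j) = Mul(5, Add(-7, -4)) = Mul(5, -11) = -55)
Function('h')(r, V) = Add(5, r) (Function('h')(r, V) = Mul(Add(5, r), 1) = Add(5, r))
Function('n')(E) = Add(-55, Pow(E, 2), Mul(-38, E)) (Function('n')(E) = Add(Add(Pow(E, 2), Mul(-38, E)), -55) = Add(-55, Pow(E, 2), Mul(-38, E)))
Mul(Add(45211, 3250), Pow(Add(Function('n')(Function('h')(12, 13)), -2796), -1)) = Mul(Add(45211, 3250), Pow(Add(Add(-55, Pow(Add(5, 12), 2), Mul(-38, Add(5, 12))), -2796), -1)) = Mul(48461, Pow(Add(Add(-55, Pow(17, 2), Mul(-38, 17)), -2796), -1)) = Mul(48461, Pow(Add(Add(-55, 289, -646), -2796), -1)) = Mul(48461, Pow(Add(-412, -2796), -1)) = Mul(48461, Pow(-3208, -1)) = Mul(48461, Rational(-1, 3208)) = Rational(-48461, 3208)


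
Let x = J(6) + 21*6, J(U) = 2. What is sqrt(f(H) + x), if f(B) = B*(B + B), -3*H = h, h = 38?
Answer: 2*sqrt(1010)/3 ≈ 21.187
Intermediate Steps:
H = -38/3 (H = -1/3*38 = -38/3 ≈ -12.667)
f(B) = 2*B**2 (f(B) = B*(2*B) = 2*B**2)
x = 128 (x = 2 + 21*6 = 2 + 126 = 128)
sqrt(f(H) + x) = sqrt(2*(-38/3)**2 + 128) = sqrt(2*(1444/9) + 128) = sqrt(2888/9 + 128) = sqrt(4040/9) = 2*sqrt(1010)/3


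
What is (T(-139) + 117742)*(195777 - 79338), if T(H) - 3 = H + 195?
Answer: 13716630639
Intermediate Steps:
T(H) = 198 + H (T(H) = 3 + (H + 195) = 3 + (195 + H) = 198 + H)
(T(-139) + 117742)*(195777 - 79338) = ((198 - 139) + 117742)*(195777 - 79338) = (59 + 117742)*116439 = 117801*116439 = 13716630639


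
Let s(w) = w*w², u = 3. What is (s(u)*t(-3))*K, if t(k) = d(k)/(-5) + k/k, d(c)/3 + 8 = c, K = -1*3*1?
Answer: -3078/5 ≈ -615.60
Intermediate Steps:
K = -3 (K = -3*1 = -3)
d(c) = -24 + 3*c
s(w) = w³
t(k) = 29/5 - 3*k/5 (t(k) = (-24 + 3*k)/(-5) + k/k = (-24 + 3*k)*(-⅕) + 1 = (24/5 - 3*k/5) + 1 = 29/5 - 3*k/5)
(s(u)*t(-3))*K = (3³*(29/5 - ⅗*(-3)))*(-3) = (27*(29/5 + 9/5))*(-3) = (27*(38/5))*(-3) = (1026/5)*(-3) = -3078/5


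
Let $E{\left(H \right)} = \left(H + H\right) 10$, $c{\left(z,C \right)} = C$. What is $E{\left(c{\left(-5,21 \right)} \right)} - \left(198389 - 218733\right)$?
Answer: $20764$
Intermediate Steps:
$E{\left(H \right)} = 20 H$ ($E{\left(H \right)} = 2 H 10 = 20 H$)
$E{\left(c{\left(-5,21 \right)} \right)} - \left(198389 - 218733\right) = 20 \cdot 21 - \left(198389 - 218733\right) = 420 - \left(198389 - 218733\right) = 420 - -20344 = 420 + 20344 = 20764$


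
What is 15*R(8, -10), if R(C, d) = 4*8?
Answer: 480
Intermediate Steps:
R(C, d) = 32
15*R(8, -10) = 15*32 = 480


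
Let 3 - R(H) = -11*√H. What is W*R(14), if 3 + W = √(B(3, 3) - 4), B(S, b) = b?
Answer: -(3 - I)*(3 + 11*√14) ≈ -132.47 + 44.158*I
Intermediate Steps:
R(H) = 3 + 11*√H (R(H) = 3 - (-11)*√H = 3 + 11*√H)
W = -3 + I (W = -3 + √(3 - 4) = -3 + √(-1) = -3 + I ≈ -3.0 + 1.0*I)
W*R(14) = (-3 + I)*(3 + 11*√14)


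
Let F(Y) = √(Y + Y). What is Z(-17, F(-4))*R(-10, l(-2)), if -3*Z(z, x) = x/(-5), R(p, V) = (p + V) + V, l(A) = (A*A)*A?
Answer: -52*I*√2/15 ≈ -4.9026*I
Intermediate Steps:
l(A) = A³ (l(A) = A²*A = A³)
F(Y) = √2*√Y (F(Y) = √(2*Y) = √2*√Y)
R(p, V) = p + 2*V (R(p, V) = (V + p) + V = p + 2*V)
Z(z, x) = x/15 (Z(z, x) = -x/(3*(-5)) = -x*(-1)/(3*5) = -(-1)*x/15 = x/15)
Z(-17, F(-4))*R(-10, l(-2)) = ((√2*√(-4))/15)*(-10 + 2*(-2)³) = ((√2*(2*I))/15)*(-10 + 2*(-8)) = ((2*I*√2)/15)*(-10 - 16) = (2*I*√2/15)*(-26) = -52*I*√2/15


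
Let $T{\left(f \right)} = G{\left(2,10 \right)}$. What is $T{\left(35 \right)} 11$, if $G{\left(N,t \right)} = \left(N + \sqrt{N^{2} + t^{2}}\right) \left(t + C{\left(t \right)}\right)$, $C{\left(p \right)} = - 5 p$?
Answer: $-880 - 880 \sqrt{26} \approx -5367.1$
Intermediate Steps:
$G{\left(N,t \right)} = - 4 t \left(N + \sqrt{N^{2} + t^{2}}\right)$ ($G{\left(N,t \right)} = \left(N + \sqrt{N^{2} + t^{2}}\right) \left(t - 5 t\right) = \left(N + \sqrt{N^{2} + t^{2}}\right) \left(- 4 t\right) = - 4 t \left(N + \sqrt{N^{2} + t^{2}}\right)$)
$T{\left(f \right)} = -80 - 80 \sqrt{26}$ ($T{\left(f \right)} = 4 \cdot 10 \left(\left(-1\right) 2 - \sqrt{2^{2} + 10^{2}}\right) = 4 \cdot 10 \left(-2 - \sqrt{4 + 100}\right) = 4 \cdot 10 \left(-2 - \sqrt{104}\right) = 4 \cdot 10 \left(-2 - 2 \sqrt{26}\right) = -80 - 80 \sqrt{26}$)
$T{\left(35 \right)} 11 = \left(-80 - 80 \sqrt{26}\right) 11 = -880 - 880 \sqrt{26}$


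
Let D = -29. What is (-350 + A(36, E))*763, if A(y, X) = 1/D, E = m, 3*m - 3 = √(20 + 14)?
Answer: -7745213/29 ≈ -2.6708e+5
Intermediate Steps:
m = 1 + √34/3 (m = 1 + √(20 + 14)/3 = 1 + √34/3 ≈ 2.9436)
E = 1 + √34/3 ≈ 2.9436
A(y, X) = -1/29 (A(y, X) = 1/(-29) = -1/29)
(-350 + A(36, E))*763 = (-350 - 1/29)*763 = -10151/29*763 = -7745213/29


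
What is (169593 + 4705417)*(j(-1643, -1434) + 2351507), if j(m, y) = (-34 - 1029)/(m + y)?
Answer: 35273564353131020/3077 ≈ 1.1464e+13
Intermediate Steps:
j(m, y) = -1063/(m + y)
(169593 + 4705417)*(j(-1643, -1434) + 2351507) = (169593 + 4705417)*(-1063/(-1643 - 1434) + 2351507) = 4875010*(-1063/(-3077) + 2351507) = 4875010*(-1063*(-1/3077) + 2351507) = 4875010*(1063/3077 + 2351507) = 4875010*(7235588102/3077) = 35273564353131020/3077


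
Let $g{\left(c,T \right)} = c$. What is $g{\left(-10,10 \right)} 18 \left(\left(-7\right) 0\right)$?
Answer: $0$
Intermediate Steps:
$g{\left(-10,10 \right)} 18 \left(\left(-7\right) 0\right) = \left(-10\right) 18 \left(\left(-7\right) 0\right) = \left(-180\right) 0 = 0$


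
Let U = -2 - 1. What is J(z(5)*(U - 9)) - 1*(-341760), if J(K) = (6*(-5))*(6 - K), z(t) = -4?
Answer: 343020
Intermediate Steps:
U = -3
J(K) = -180 + 30*K (J(K) = -30*(6 - K) = -180 + 30*K)
J(z(5)*(U - 9)) - 1*(-341760) = (-180 + 30*(-4*(-3 - 9))) - 1*(-341760) = (-180 + 30*(-4*(-12))) + 341760 = (-180 + 30*48) + 341760 = (-180 + 1440) + 341760 = 1260 + 341760 = 343020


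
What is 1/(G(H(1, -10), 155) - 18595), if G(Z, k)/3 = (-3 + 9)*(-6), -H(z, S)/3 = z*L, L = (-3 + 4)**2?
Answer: -1/18703 ≈ -5.3467e-5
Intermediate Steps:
L = 1 (L = 1**2 = 1)
H(z, S) = -3*z
G(Z, k) = -108 (G(Z, k) = 3*((-3 + 9)*(-6)) = 3*(6*(-6)) = 3*(-36) = -108)
1/(G(H(1, -10), 155) - 18595) = 1/(-108 - 18595) = 1/(-18703) = -1/18703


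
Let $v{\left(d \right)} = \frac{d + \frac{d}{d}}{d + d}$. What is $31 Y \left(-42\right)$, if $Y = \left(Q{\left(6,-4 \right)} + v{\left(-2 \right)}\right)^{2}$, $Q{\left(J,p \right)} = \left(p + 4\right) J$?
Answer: $- \frac{651}{8} \approx -81.375$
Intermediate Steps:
$Q{\left(J,p \right)} = J \left(4 + p\right)$ ($Q{\left(J,p \right)} = \left(4 + p\right) J = J \left(4 + p\right)$)
$v{\left(d \right)} = \frac{1 + d}{2 d}$ ($v{\left(d \right)} = \frac{d + 1}{2 d} = \left(1 + d\right) \frac{1}{2 d} = \frac{1 + d}{2 d}$)
$Y = \frac{1}{16}$ ($Y = \left(6 \left(4 - 4\right) + \frac{1 - 2}{2 \left(-2\right)}\right)^{2} = \left(6 \cdot 0 + \frac{1}{2} \left(- \frac{1}{2}\right) \left(-1\right)\right)^{2} = \left(0 + \frac{1}{4}\right)^{2} = \left(\frac{1}{4}\right)^{2} = \frac{1}{16} \approx 0.0625$)
$31 Y \left(-42\right) = 31 \cdot \frac{1}{16} \left(-42\right) = \frac{31}{16} \left(-42\right) = - \frac{651}{8}$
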